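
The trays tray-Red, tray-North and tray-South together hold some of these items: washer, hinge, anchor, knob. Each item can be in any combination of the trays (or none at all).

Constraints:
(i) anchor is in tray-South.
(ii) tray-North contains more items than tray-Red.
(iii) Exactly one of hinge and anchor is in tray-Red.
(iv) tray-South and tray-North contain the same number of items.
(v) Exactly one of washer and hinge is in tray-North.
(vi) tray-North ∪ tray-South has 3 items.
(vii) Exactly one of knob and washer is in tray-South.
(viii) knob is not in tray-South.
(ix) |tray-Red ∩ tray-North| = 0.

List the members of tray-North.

From (i): anchor ∈ tray-South.
From (viii): knob ∉ tray-South.
(vii) (exactly one): washer ∈ tray-South.
Suppose washer ∉ tray-North: no assignment then satisfies all the clues, so washer ∈ tray-North.

tray-North = {knob, washer}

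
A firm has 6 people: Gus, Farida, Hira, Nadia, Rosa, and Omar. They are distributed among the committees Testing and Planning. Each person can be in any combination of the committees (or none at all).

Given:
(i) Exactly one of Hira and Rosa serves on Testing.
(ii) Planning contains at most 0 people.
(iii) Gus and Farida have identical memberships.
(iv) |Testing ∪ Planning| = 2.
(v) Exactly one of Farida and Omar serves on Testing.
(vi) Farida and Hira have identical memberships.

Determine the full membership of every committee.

Testing = {Omar, Rosa}; Planning = {}

(ii): Planning already has 0, so the rest are out.
Suppose Gus ∈ Testing: no assignment then satisfies all the clues, so Gus ∉ Testing.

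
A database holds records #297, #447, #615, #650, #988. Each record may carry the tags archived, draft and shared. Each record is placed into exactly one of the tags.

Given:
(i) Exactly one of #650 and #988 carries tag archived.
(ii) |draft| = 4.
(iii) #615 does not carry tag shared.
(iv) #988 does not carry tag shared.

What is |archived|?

1

From (iii): #615 ∉ shared.
From (iv): #988 ∉ shared.
Suppose #297 ∈ archived: no assignment then satisfies all the clues, so #297 ∉ archived.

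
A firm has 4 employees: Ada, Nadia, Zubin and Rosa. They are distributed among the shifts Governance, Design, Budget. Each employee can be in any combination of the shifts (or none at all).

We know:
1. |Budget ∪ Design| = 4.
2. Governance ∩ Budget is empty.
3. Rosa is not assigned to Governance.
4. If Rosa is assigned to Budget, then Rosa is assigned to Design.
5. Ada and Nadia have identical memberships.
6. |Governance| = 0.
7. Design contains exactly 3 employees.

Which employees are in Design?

Design = {Ada, Nadia, Rosa}

From (3): Rosa ∉ Governance.
(6): Governance already has 0, so the rest are out.
Suppose Ada ∉ Design: no assignment then satisfies all the clues, so Ada ∈ Design.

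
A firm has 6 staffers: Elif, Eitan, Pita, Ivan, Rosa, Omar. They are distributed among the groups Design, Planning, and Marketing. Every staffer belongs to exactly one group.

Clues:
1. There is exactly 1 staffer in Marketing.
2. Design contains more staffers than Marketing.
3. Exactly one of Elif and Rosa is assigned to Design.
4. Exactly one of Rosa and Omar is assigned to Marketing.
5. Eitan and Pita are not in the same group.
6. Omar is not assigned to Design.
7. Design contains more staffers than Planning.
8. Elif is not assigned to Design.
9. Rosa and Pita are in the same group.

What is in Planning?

From (6): Omar ∉ Design.
From (8): Elif ∉ Design.
(3) (exactly one): Rosa ∈ Design.
(4) (exactly one): Omar ∈ Marketing.
(9): Pita matches Rosa: Pita ∈ Design.
(1): Marketing already has 1, so the rest are out.
(5): Eitan ∉ Design.
Only one group left: Elif ∈ Planning.
Only one group left: Eitan ∈ Planning.
Suppose Ivan ∈ Planning: no assignment then satisfies all the clues, so Ivan ∉ Planning.

Planning = {Eitan, Elif}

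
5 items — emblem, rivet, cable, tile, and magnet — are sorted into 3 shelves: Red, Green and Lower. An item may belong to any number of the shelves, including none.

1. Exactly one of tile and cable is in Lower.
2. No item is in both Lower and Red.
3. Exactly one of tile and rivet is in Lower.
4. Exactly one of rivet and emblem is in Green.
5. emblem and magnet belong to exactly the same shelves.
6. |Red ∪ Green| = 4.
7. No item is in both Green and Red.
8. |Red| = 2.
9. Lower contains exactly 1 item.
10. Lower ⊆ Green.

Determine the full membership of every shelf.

Red = {emblem, magnet}; Green = {rivet, tile}; Lower = {tile}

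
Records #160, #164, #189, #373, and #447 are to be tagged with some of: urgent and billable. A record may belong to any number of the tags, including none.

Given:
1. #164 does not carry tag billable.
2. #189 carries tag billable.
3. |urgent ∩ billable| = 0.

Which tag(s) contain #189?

From (1): #164 ∉ billable.
From (2): #189 ∈ billable.
Suppose #189 ∈ urgent: no assignment then satisfies all the clues, so #189 ∉ urgent.

#189: billable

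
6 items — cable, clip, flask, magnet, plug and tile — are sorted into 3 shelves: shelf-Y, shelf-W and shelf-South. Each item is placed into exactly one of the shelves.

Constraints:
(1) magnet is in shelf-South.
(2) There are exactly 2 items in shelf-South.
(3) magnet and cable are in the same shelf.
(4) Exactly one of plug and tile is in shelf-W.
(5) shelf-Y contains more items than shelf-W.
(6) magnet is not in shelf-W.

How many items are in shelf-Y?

3

From (1): magnet ∈ shelf-South.
(3): cable matches magnet: cable ∉ shelf-Y.
(3): cable matches magnet: cable ∉ shelf-W.
(3): cable matches magnet: cable ∈ shelf-South.
(2): shelf-South already has 2, so the rest are out.
Suppose clip ∉ shelf-Y: no assignment then satisfies all the clues, so clip ∈ shelf-Y.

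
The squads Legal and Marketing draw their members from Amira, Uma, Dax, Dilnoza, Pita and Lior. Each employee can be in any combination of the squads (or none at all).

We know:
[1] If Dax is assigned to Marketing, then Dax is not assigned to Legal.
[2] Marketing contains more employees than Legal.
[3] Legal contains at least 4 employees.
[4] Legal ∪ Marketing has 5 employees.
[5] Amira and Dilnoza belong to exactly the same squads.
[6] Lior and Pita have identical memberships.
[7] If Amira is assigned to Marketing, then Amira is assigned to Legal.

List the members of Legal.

Legal = {Amira, Dilnoza, Lior, Pita}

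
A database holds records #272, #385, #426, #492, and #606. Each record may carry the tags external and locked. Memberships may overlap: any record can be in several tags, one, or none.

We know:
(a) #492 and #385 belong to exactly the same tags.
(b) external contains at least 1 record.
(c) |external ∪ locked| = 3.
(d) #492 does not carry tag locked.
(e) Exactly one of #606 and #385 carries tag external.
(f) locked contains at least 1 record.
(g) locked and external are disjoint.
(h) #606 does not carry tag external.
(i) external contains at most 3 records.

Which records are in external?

external = {#385, #492}

From (d): #492 ∉ locked.
From (h): #606 ∉ external.
(a): #385 matches #492: #385 ∉ locked.
(e) (exactly one): #385 ∈ external.
(a): #492 matches #385: #492 ∈ external.
Suppose #272 ∈ external: no assignment then satisfies all the clues, so #272 ∉ external.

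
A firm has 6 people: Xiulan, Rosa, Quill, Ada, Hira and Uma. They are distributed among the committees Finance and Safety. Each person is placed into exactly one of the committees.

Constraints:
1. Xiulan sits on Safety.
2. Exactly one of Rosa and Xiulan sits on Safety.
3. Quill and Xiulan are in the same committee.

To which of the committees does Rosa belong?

From (1): Xiulan ∈ Safety.
(2) (exactly one): Rosa ∉ Safety.
(3): Quill matches Xiulan: Quill ∉ Finance.
(3): Quill matches Xiulan: Quill ∈ Safety.
Only one committee left: Rosa ∈ Finance.

Rosa: Finance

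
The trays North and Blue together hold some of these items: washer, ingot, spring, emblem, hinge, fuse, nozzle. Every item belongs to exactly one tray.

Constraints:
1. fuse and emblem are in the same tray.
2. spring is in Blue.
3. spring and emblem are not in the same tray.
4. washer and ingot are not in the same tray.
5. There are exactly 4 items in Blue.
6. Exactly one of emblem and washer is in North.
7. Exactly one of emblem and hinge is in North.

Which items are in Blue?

Blue = {hinge, nozzle, spring, washer}

From (2): spring ∈ Blue.
(3): emblem ∉ Blue.
Only one tray left: emblem ∈ North.
(1): fuse matches emblem: fuse ∈ North.
(6) (exactly one): washer ∉ North.
(7) (exactly one): hinge ∉ North.
Only one tray left: washer ∈ Blue.
Only one tray left: hinge ∈ Blue.
(4): ingot ∉ Blue.
(5): only 4 candidates remain for Blue, so all are in.
Only one tray left: ingot ∈ North.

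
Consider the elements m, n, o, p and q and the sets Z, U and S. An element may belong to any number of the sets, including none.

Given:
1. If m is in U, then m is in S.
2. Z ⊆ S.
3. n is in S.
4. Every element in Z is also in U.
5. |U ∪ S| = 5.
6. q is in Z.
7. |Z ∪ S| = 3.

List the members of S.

From (3): n ∈ S.
From (6): q ∈ Z.
(2) with q ∈ Z: q ∈ S.
(4) with q ∈ Z: q ∈ U.
Suppose m ∉ S: no assignment then satisfies all the clues, so m ∈ S.

S = {m, n, q}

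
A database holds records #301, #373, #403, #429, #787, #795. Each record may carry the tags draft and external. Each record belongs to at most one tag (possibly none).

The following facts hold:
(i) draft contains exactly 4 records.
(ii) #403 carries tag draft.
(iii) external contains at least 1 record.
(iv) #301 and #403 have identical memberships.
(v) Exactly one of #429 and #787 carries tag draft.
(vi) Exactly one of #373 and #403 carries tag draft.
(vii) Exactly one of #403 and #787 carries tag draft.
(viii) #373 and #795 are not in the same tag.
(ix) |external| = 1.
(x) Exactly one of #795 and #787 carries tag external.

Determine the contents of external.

external = {#787}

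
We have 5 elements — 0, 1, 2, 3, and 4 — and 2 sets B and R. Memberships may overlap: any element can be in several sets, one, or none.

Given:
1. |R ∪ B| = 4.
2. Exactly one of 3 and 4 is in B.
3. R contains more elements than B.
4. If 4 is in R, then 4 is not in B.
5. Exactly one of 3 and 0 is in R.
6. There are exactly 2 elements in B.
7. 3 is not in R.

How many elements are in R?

3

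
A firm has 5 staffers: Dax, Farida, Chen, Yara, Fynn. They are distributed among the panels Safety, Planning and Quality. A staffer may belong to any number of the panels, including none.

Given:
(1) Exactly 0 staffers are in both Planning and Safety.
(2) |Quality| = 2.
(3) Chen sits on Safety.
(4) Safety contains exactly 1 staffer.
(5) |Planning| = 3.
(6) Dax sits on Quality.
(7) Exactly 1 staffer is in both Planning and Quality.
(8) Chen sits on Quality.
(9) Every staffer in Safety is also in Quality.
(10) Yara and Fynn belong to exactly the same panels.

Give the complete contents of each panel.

From (3): Chen ∈ Safety.
From (6): Dax ∈ Quality.
From (8): Chen ∈ Quality.
(2): Quality already has 2, so the rest are out.
(4): Safety already has 1, so the rest are out.
Suppose Dax ∉ Planning: no assignment then satisfies all the clues, so Dax ∈ Planning.

Safety = {Chen}; Planning = {Dax, Fynn, Yara}; Quality = {Chen, Dax}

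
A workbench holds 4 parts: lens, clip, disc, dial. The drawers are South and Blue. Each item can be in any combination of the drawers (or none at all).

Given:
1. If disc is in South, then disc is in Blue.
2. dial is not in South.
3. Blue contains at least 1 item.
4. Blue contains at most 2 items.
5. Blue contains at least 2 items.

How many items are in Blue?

2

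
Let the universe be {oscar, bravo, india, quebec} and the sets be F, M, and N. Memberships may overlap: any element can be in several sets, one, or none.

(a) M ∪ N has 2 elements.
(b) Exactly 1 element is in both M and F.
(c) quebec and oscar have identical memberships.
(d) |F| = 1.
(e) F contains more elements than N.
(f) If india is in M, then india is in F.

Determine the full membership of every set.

F = {india}; M = {bravo, india}; N = {}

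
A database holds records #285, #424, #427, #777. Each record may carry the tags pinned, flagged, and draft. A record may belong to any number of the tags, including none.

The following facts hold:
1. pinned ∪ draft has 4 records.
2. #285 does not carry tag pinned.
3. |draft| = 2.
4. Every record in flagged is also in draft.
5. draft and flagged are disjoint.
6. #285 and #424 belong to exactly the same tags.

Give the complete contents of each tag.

pinned = {#427, #777}; flagged = {}; draft = {#285, #424}

From (2): #285 ∉ pinned.
(6): #424 matches #285: #424 ∉ pinned.
Suppose #285 ∈ flagged: no assignment then satisfies all the clues, so #285 ∉ flagged.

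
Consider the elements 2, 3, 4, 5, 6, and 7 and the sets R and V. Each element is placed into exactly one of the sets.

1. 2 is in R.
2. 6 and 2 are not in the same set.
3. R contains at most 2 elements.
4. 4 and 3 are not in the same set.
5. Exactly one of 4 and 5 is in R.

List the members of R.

From (1): 2 ∈ R.
(2): 6 ∉ R.
Only one set left: 6 ∈ V.
Suppose 3 ∈ R: no assignment then satisfies all the clues, so 3 ∉ R.

R = {2, 4}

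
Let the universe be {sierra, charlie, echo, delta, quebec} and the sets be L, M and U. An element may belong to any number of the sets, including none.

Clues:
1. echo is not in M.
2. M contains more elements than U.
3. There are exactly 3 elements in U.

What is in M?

M = {charlie, delta, quebec, sierra}

From (1): echo ∉ M.
Suppose sierra ∉ M: no assignment then satisfies all the clues, so sierra ∈ M.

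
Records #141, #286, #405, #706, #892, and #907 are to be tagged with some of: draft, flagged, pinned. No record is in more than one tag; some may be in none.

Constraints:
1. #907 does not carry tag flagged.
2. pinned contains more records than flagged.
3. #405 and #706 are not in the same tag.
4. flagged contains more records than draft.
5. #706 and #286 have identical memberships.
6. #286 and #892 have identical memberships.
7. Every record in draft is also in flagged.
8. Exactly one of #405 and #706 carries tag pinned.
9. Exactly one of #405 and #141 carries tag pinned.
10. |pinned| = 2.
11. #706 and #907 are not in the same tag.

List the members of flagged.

flagged = {#141}

From (1): #907 ∉ flagged.
(7) contrapositive: #907 ∉ draft.
Suppose #141 ∉ flagged: no assignment then satisfies all the clues, so #141 ∈ flagged.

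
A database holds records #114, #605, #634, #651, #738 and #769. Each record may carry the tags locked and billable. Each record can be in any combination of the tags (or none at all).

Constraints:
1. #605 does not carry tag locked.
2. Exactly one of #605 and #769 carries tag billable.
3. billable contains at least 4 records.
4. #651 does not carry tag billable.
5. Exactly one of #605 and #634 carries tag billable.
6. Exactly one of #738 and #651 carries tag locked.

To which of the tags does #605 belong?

#605: none

From (1): #605 ∉ locked.
From (4): #651 ∉ billable.
Suppose #605 ∈ billable: no assignment then satisfies all the clues, so #605 ∉ billable.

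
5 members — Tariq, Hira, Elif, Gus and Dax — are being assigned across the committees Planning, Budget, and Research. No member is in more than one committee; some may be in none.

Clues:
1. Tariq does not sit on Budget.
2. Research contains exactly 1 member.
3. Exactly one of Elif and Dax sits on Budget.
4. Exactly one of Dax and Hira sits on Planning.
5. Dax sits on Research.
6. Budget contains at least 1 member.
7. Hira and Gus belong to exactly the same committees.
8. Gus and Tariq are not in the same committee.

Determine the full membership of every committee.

Planning = {Gus, Hira}; Budget = {Elif}; Research = {Dax}

From (1): Tariq ∉ Budget.
From (5): Dax ∈ Research.
(2): Research already has 1, so the rest are out.
(3) (exactly one): Elif ∈ Budget.
(4) (exactly one): Hira ∈ Planning.
(7): Gus matches Hira: Gus ∈ Planning.
(8): Tariq ∉ Planning.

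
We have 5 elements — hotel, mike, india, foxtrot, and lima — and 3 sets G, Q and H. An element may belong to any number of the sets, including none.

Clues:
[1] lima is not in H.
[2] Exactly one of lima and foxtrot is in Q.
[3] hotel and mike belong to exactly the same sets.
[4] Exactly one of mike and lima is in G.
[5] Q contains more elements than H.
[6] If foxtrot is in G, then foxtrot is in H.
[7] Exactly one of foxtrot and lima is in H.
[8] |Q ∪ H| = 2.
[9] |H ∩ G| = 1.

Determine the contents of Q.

Q = {foxtrot, india}

From (1): lima ∉ H.
(7) (exactly one): foxtrot ∈ H.
Suppose hotel ∈ Q: no assignment then satisfies all the clues, so hotel ∉ Q.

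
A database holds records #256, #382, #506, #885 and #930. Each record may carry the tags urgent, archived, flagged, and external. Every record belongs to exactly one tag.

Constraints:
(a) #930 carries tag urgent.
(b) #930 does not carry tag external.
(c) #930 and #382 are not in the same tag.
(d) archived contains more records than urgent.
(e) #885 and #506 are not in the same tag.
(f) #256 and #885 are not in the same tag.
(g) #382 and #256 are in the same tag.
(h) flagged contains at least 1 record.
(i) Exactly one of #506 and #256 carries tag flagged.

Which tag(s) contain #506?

From (a): #930 ∈ urgent.
(c): #382 ∉ urgent.
(g): #256 matches #382: #256 ∉ urgent.
Suppose #506 ∈ urgent: no assignment then satisfies all the clues, so #506 ∉ urgent.

#506: flagged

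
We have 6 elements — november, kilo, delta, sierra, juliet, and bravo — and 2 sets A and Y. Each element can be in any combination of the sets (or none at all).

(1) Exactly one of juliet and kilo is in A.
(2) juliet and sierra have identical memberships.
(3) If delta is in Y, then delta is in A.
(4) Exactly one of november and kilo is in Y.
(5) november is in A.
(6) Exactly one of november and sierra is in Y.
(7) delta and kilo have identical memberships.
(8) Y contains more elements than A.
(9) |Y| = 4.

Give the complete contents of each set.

A = {delta, kilo, november}; Y = {delta, juliet, kilo, sierra}

From (5): november ∈ A.
Suppose november ∈ Y: no assignment then satisfies all the clues, so november ∉ Y.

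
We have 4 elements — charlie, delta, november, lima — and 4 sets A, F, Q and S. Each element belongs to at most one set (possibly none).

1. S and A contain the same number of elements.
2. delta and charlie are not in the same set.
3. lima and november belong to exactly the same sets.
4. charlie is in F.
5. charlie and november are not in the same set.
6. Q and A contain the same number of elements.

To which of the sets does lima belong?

lima: none

From (4): charlie ∈ F.
(2): delta ∉ F.
(5): november ∉ F.
(3): lima matches november: lima ∉ F.
Suppose lima ∈ A: no assignment then satisfies all the clues, so lima ∉ A.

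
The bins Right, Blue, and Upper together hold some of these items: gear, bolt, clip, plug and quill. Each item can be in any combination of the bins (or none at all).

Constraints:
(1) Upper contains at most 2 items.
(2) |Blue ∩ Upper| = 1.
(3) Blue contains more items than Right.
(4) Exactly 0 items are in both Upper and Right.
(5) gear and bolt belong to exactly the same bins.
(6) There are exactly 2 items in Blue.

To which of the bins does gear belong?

gear: none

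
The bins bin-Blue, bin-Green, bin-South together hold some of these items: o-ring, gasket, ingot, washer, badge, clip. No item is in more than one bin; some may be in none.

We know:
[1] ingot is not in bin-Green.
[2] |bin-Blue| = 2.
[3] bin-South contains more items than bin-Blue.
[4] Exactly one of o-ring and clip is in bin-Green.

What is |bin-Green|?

1

From (1): ingot ∉ bin-Green.
Suppose gasket ∈ bin-Green: no assignment then satisfies all the clues, so gasket ∉ bin-Green.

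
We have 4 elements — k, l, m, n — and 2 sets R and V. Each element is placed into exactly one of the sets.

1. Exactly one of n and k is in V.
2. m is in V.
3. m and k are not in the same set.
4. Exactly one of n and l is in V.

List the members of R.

From (2): m ∈ V.
(3): k ∉ V.
Only one set left: k ∈ R.
(1) (exactly one): n ∈ V.
(4) (exactly one): l ∉ V.
Only one set left: l ∈ R.

R = {k, l}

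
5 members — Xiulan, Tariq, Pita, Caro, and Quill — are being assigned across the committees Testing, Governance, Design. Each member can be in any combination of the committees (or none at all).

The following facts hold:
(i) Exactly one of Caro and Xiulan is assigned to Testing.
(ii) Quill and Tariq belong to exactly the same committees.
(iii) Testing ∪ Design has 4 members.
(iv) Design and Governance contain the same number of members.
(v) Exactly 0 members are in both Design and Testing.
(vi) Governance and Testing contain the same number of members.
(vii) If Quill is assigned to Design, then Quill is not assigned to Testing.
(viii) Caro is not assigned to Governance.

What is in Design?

Design = {Quill, Tariq}

From (viii): Caro ∉ Governance.
Suppose Xiulan ∈ Design: no assignment then satisfies all the clues, so Xiulan ∉ Design.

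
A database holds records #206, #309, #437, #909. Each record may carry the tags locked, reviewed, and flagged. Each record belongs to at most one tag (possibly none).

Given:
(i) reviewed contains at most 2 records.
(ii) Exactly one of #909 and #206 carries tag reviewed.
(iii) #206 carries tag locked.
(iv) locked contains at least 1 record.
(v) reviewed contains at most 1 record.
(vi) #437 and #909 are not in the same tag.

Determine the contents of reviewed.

From (iii): #206 ∈ locked.
(ii) (exactly one): #909 ∈ reviewed.
(v): reviewed already has 1, so the rest are out.

reviewed = {#909}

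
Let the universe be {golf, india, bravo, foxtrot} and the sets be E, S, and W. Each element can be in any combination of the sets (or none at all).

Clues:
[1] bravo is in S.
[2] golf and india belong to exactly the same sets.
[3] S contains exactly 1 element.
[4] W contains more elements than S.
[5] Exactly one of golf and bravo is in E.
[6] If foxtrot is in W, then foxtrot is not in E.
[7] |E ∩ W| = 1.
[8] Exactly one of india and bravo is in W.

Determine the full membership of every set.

E = {bravo}; S = {bravo}; W = {bravo, foxtrot}

From (1): bravo ∈ S.
(3): S already has 1, so the rest are out.
Suppose golf ∈ E: no assignment then satisfies all the clues, so golf ∉ E.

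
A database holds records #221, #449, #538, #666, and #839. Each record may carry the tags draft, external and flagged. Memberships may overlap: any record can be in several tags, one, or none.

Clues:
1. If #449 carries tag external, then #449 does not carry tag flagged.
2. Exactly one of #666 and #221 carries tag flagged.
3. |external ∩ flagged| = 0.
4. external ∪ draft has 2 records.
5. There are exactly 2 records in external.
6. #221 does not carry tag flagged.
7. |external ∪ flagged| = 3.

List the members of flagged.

flagged = {#666}

From (6): #221 ∉ flagged.
(2) (exactly one): #666 ∈ flagged.
Suppose #449 ∈ flagged: no assignment then satisfies all the clues, so #449 ∉ flagged.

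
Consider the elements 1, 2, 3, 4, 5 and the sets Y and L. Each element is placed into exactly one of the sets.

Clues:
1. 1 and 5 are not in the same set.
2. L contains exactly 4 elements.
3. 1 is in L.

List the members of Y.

Y = {5}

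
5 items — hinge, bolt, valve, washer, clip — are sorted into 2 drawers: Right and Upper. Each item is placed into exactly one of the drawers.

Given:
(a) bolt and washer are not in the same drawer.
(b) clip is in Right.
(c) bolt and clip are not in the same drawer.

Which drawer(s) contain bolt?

bolt: Upper

From (b): clip ∈ Right.
(c): bolt ∉ Right.
Only one drawer left: bolt ∈ Upper.
(a): washer ∉ Upper.
Only one drawer left: washer ∈ Right.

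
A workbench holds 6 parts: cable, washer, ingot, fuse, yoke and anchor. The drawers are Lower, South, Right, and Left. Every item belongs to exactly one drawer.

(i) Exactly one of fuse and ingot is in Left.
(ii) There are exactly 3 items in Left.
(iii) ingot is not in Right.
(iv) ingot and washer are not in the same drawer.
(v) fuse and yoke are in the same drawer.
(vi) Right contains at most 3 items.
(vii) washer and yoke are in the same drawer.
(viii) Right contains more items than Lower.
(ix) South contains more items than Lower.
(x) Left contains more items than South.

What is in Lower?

Lower = {}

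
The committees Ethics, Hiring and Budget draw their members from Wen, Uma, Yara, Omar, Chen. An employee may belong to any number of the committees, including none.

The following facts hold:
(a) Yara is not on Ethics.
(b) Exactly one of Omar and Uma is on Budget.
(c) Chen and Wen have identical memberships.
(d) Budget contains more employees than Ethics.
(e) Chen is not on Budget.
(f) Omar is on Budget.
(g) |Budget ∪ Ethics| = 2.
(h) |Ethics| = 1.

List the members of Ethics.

Ethics = {Omar}

From (a): Yara ∉ Ethics.
From (e): Chen ∉ Budget.
From (f): Omar ∈ Budget.
(b) (exactly one): Uma ∉ Budget.
(c): Wen matches Chen: Wen ∉ Budget.
Suppose Wen ∈ Ethics: no assignment then satisfies all the clues, so Wen ∉ Ethics.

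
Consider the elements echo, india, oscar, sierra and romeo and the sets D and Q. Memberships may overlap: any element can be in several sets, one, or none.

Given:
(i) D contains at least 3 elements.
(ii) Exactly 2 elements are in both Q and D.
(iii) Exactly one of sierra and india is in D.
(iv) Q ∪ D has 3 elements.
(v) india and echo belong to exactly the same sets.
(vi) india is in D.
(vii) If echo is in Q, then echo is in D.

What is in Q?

Q = {echo, india}

From (vi): india ∈ D.
(iii) (exactly one): sierra ∉ D.
(v): echo matches india: echo ∈ D.
Suppose echo ∉ Q: no assignment then satisfies all the clues, so echo ∈ Q.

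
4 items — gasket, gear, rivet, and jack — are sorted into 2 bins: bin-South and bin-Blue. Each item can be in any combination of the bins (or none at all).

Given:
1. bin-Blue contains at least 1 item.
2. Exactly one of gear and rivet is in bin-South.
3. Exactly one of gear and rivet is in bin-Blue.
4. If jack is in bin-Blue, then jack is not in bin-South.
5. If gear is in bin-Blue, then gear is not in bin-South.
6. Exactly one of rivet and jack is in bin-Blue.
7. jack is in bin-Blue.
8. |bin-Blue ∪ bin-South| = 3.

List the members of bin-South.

bin-South = {rivet}

From (7): jack ∈ bin-Blue.
(4): jack ∉ bin-South.
(6) (exactly one): rivet ∉ bin-Blue.
(3) (exactly one): gear ∈ bin-Blue.
(5): gear ∉ bin-South.
(2) (exactly one): rivet ∈ bin-South.
Suppose gasket ∈ bin-South: no assignment then satisfies all the clues, so gasket ∉ bin-South.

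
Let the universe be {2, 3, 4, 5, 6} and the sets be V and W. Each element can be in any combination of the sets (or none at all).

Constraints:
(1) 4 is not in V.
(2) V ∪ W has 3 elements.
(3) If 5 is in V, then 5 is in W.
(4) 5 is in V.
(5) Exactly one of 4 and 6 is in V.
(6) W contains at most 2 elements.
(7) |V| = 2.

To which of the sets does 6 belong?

6: V

From (1): 4 ∉ V.
From (4): 5 ∈ V.
(3): 5 ∈ W.
(5) (exactly one): 6 ∈ V.
(7): V already has 2, so the rest are out.
Suppose 6 ∈ W: no assignment then satisfies all the clues, so 6 ∉ W.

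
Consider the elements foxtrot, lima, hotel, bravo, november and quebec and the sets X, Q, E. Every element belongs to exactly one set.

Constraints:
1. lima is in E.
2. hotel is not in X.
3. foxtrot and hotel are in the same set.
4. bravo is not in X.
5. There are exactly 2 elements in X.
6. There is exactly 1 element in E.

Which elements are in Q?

Q = {bravo, foxtrot, hotel}

From (1): lima ∈ E.
From (2): hotel ∉ X.
From (4): bravo ∉ X.
(3): foxtrot matches hotel: foxtrot ∉ X.
(5): only 2 candidates remain for X, so all are in.
(6): E already has 1, so the rest are out.
Only one set left: foxtrot ∈ Q.
Only one set left: hotel ∈ Q.
Only one set left: bravo ∈ Q.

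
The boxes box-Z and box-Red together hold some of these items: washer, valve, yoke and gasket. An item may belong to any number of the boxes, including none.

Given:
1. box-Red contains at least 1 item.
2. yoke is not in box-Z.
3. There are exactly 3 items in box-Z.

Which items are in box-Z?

box-Z = {gasket, valve, washer}

From (2): yoke ∉ box-Z.
(3): only 3 candidates remain for box-Z, so all are in.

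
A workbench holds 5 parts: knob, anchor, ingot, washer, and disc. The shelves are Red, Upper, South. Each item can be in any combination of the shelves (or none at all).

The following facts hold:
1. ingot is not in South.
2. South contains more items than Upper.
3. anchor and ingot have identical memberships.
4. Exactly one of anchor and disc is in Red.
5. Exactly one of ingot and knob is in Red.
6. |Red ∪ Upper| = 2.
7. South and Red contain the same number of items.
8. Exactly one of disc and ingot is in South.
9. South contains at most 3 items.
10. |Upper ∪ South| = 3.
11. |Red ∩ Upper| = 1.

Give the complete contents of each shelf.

Red = {disc, knob}; Upper = {knob}; South = {disc, washer}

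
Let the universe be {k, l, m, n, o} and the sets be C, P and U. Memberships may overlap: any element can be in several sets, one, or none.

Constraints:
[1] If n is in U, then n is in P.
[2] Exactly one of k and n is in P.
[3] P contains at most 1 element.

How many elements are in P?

1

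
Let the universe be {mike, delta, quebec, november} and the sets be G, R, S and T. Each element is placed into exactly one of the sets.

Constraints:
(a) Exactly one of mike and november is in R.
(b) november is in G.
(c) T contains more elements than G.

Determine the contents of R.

From (b): november ∈ G.
(a) (exactly one): mike ∈ R.
Suppose delta ∈ R: no assignment then satisfies all the clues, so delta ∉ R.

R = {mike}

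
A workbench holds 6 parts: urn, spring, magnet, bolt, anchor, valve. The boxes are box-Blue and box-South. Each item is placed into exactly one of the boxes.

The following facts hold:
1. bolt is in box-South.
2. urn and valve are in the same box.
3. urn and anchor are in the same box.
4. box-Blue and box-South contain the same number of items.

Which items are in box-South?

From (1): bolt ∈ box-South.
Suppose urn ∈ box-South: no assignment then satisfies all the clues, so urn ∉ box-South.

box-South = {bolt, magnet, spring}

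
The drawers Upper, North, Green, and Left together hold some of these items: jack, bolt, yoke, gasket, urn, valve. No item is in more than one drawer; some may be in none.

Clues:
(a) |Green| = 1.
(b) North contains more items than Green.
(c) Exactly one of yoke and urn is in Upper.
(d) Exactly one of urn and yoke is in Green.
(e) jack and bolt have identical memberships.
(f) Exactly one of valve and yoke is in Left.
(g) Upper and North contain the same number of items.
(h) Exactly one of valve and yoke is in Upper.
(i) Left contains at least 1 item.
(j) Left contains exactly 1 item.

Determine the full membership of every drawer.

Upper = {gasket, yoke}; North = {bolt, jack}; Green = {urn}; Left = {valve}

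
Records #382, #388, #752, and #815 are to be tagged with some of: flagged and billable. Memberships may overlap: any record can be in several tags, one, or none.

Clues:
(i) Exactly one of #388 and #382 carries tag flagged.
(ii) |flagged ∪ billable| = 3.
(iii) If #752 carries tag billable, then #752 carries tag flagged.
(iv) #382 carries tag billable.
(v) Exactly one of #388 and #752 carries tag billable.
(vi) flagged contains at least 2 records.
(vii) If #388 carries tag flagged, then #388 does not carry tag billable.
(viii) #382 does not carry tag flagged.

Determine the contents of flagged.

flagged = {#388, #752}

From (iv): #382 ∈ billable.
From (viii): #382 ∉ flagged.
(i) (exactly one): #388 ∈ flagged.
(vii): #388 ∉ billable.
(v) (exactly one): #752 ∈ billable.
(iii): #752 ∈ flagged.
Suppose #815 ∈ flagged: no assignment then satisfies all the clues, so #815 ∉ flagged.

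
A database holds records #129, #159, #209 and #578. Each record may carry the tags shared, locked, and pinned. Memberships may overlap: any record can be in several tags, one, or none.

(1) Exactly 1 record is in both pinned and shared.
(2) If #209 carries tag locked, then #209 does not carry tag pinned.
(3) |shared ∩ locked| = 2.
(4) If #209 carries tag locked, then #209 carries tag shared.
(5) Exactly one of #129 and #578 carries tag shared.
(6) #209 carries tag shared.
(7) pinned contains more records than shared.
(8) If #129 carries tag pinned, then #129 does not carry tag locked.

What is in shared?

shared = {#209, #578}

From (6): #209 ∈ shared.
Suppose #129 ∈ shared: no assignment then satisfies all the clues, so #129 ∉ shared.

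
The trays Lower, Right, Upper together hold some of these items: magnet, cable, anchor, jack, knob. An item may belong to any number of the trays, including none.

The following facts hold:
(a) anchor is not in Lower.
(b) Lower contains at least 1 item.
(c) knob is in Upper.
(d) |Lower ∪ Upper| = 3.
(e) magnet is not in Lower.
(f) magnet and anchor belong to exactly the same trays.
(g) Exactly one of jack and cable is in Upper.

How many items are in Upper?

2

From (a): anchor ∉ Lower.
From (c): knob ∈ Upper.
From (e): magnet ∉ Lower.
Suppose magnet ∈ Upper: no assignment then satisfies all the clues, so magnet ∉ Upper.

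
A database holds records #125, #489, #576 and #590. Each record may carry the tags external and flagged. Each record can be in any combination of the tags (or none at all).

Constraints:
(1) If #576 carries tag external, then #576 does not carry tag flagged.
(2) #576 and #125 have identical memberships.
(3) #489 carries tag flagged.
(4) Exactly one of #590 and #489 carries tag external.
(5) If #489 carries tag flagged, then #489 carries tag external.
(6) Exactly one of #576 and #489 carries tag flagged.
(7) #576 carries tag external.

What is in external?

From (3): #489 ∈ flagged.
From (7): #576 ∈ external.
(1): #576 ∉ flagged.
(2): #125 matches #576: #125 ∈ external.
(2): #125 matches #576: #125 ∉ flagged.
(5): #489 ∈ external.
(4) (exactly one): #590 ∉ external.

external = {#125, #489, #576}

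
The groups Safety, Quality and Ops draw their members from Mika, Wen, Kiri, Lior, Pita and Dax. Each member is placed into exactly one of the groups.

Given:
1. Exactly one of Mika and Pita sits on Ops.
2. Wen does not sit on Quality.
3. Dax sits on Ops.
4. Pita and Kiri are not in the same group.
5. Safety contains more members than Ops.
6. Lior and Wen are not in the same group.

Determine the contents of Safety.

From (2): Wen ∉ Quality.
From (3): Dax ∈ Ops.
Suppose Mika ∉ Safety: no assignment then satisfies all the clues, so Mika ∈ Safety.

Safety = {Kiri, Mika, Wen}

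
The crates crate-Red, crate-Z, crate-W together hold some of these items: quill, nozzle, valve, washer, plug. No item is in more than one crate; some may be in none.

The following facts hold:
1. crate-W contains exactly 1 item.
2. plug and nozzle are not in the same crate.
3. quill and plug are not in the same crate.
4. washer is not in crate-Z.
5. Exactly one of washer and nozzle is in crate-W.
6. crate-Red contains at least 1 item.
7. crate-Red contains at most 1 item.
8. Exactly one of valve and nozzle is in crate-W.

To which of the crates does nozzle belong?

nozzle: crate-W

From (4): washer ∉ crate-Z.
Suppose nozzle ∈ crate-Red: no assignment then satisfies all the clues, so nozzle ∉ crate-Red.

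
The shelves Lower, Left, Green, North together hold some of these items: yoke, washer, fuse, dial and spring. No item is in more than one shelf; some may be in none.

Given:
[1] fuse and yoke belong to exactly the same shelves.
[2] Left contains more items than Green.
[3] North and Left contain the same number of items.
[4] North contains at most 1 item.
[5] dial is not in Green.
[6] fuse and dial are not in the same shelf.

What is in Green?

Green = {}

From (5): dial ∉ Green.
Suppose yoke ∈ Green: no assignment then satisfies all the clues, so yoke ∉ Green.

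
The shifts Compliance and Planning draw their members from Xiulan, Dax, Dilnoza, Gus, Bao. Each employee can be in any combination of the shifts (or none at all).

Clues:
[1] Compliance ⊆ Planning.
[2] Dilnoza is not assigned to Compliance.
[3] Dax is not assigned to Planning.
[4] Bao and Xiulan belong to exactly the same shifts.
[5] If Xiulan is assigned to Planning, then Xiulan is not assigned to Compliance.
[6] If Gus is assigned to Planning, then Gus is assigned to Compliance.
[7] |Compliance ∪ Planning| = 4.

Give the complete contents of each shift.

Compliance = {Gus}; Planning = {Bao, Dilnoza, Gus, Xiulan}

From (2): Dilnoza ∉ Compliance.
From (3): Dax ∉ Planning.
(1) contrapositive: Dax ∉ Compliance.
Suppose Xiulan ∈ Compliance: no assignment then satisfies all the clues, so Xiulan ∉ Compliance.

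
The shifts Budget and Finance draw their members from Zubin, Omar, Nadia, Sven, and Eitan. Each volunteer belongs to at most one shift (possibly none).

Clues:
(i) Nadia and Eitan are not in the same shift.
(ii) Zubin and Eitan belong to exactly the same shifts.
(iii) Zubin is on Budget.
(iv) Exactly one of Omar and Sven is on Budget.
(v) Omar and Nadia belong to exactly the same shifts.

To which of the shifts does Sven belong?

From (iii): Zubin ∈ Budget.
(ii): Eitan matches Zubin: Eitan ∈ Budget.
(i): Nadia ∉ Budget.
(v): Omar matches Nadia: Omar ∉ Budget.
(iv) (exactly one): Sven ∈ Budget.

Sven: Budget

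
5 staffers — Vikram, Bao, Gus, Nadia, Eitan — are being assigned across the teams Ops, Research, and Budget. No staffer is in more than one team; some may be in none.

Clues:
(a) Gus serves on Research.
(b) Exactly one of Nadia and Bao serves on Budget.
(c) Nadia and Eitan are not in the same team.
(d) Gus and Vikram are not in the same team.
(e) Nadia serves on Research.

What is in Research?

From (a): Gus ∈ Research.
From (e): Nadia ∈ Research.
(b) (exactly one): Bao ∈ Budget.
(c): Eitan ∉ Research.
(d): Vikram ∉ Research.

Research = {Gus, Nadia}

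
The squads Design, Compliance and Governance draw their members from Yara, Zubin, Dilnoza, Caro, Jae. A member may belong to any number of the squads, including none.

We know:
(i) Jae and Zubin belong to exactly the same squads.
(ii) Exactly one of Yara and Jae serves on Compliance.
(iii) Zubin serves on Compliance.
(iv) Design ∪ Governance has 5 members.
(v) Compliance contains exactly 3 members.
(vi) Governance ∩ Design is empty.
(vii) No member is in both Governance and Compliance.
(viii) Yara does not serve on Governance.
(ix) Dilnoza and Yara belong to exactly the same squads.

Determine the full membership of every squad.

Design = {Caro, Dilnoza, Jae, Yara, Zubin}; Compliance = {Caro, Jae, Zubin}; Governance = {}

From (iii): Zubin ∈ Compliance.
From (viii): Yara ∉ Governance.
(i): Jae matches Zubin: Jae ∈ Compliance.
(ii) (exactly one): Yara ∉ Compliance.
(vii) (disjoint): Zubin ∉ Governance.
(vii) (disjoint): Jae ∉ Governance.
(ix): Dilnoza matches Yara: Dilnoza ∉ Compliance.
(ix): Dilnoza matches Yara: Dilnoza ∉ Governance.
(v): only 3 candidates remain for Compliance, so all are in.
(vii) (disjoint): Caro ∉ Governance.
Suppose Yara ∉ Design: no assignment then satisfies all the clues, so Yara ∈ Design.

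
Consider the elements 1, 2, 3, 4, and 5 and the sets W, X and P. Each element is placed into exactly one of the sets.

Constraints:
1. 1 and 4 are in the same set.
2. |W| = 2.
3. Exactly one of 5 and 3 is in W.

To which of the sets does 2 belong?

2: W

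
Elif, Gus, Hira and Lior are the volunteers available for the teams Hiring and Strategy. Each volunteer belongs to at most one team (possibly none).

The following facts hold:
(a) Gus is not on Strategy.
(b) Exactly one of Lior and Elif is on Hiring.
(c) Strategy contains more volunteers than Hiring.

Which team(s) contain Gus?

Gus: none

From (a): Gus ∉ Strategy.
Suppose Gus ∈ Hiring: no assignment then satisfies all the clues, so Gus ∉ Hiring.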